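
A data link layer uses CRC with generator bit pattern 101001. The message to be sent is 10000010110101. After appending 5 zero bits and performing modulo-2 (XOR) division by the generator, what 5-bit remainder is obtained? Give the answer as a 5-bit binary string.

01101

Append 5 zeros: 1000001011010100000. Divide by 101001 (XOR where the leading bit is 1):
  pos 0: 100000 XOR 101001 = 001001
  pos 2: 100110 XOR 101001 = 001111
  pos 4: 111111 XOR 101001 = 010110
  pos 5: 101100 XOR 101001 = 000101
  pos 8: 101101 XOR 101001 = 000100
  pos 11: 100000 XOR 101001 = 001001
  pos 13: 100100 XOR 101001 = 001101
Remainder (last 5 bits) = 01101. This is the CRC / FCS.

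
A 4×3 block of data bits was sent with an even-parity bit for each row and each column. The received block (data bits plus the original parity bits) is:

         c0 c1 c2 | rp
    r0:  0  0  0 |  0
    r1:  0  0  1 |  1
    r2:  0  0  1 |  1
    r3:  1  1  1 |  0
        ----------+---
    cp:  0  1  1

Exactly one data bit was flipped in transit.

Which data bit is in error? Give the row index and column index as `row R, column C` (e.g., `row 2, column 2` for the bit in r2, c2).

row 3, column 0

Recompute each row's even parity and compare to rp:
  r0: data parity 0, sent rp 0 → ok
  r1: data parity 1, sent rp 1 → ok
  r2: data parity 1, sent rp 1 → ok
  r3: data parity 1, sent rp 0 → mismatch
Recompute each column's even parity and compare to cp:
  c0: data parity 1, sent cp 0 → mismatch
  c1: data parity 1, sent cp 1 → ok
  c2: data parity 1, sent cp 1 → ok
Exactly one row (r3) and one column (c0) fail → the flipped bit is at their intersection.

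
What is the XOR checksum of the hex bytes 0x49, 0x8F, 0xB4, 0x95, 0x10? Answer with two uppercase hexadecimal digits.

XOR the bytes together:
  start with 0x49
  0x49 ⊕ 0x8F = 0xC6
  0xC6 ⊕ 0xB4 = 0x72
  0x72 ⊕ 0x95 = 0xE7
  0xE7 ⊕ 0x10 = 0xF7

F7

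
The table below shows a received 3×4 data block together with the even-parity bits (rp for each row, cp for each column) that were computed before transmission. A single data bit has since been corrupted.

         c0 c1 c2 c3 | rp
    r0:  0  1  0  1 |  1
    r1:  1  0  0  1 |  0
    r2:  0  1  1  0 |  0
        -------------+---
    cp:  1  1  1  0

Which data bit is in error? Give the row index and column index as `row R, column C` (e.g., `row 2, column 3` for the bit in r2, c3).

row 0, column 1

Recompute each row's even parity and compare to rp:
  r0: data parity 0, sent rp 1 → mismatch
  r1: data parity 0, sent rp 0 → ok
  r2: data parity 0, sent rp 0 → ok
Recompute each column's even parity and compare to cp:
  c0: data parity 1, sent cp 1 → ok
  c1: data parity 0, sent cp 1 → mismatch
  c2: data parity 1, sent cp 1 → ok
  c3: data parity 0, sent cp 0 → ok
Exactly one row (r0) and one column (c1) fail → the flipped bit is at their intersection.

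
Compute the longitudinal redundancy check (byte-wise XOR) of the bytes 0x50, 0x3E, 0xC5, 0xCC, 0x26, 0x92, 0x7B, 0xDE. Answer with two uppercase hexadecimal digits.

XOR the bytes together:
  start with 0x50
  0x50 ⊕ 0x3E = 0x6E
  0x6E ⊕ 0xC5 = 0xAB
  0xAB ⊕ 0xCC = 0x67
  0x67 ⊕ 0x26 = 0x41
  0x41 ⊕ 0x92 = 0xD3
  0xD3 ⊕ 0x7B = 0xA8
  0xA8 ⊕ 0xDE = 0x76

76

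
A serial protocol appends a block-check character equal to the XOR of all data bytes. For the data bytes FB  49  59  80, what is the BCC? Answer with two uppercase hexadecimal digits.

XOR the bytes together:
  start with 0xFB
  0xFB ⊕ 0x49 = 0xB2
  0xB2 ⊕ 0x59 = 0xEB
  0xEB ⊕ 0x80 = 0x6B

6B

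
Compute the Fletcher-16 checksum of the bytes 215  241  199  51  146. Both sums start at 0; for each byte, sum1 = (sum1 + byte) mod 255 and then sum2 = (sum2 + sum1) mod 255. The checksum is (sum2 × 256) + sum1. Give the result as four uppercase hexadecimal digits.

4F57

Running sums (mod 255):
  after byte 0 (215): sum1=215, sum2=215
  after byte 1 (241): sum1=201, sum2=161
  after byte 2 (199): sum1=145, sum2=51
  after byte 3 (51): sum1=196, sum2=247
  after byte 4 (146): sum1=87, sum2=79
Checksum = sum2·256 + sum1 = 79·256 + 87 = 20311 = 0x4F57.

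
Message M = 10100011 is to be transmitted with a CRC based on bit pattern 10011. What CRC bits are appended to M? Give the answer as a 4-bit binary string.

Append 4 zeros: 101000110000. Divide by 10011 (XOR where the leading bit is 1):
  pos 0: 10100 XOR 10011 = 00111
  pos 2: 11101 XOR 10011 = 01110
  pos 3: 11101 XOR 10011 = 01110
  pos 4: 11100 XOR 10011 = 01111
  pos 5: 11110 XOR 10011 = 01101
  pos 6: 11010 XOR 10011 = 01001
  pos 7: 10010 XOR 10011 = 00001
Remainder (last 4 bits) = 0001. This is the CRC / FCS.

0001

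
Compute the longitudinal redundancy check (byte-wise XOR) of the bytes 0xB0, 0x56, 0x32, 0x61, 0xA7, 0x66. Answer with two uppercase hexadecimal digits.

XOR the bytes together:
  start with 0xB0
  0xB0 ⊕ 0x56 = 0xE6
  0xE6 ⊕ 0x32 = 0xD4
  0xD4 ⊕ 0x61 = 0xB5
  0xB5 ⊕ 0xA7 = 0x12
  0x12 ⊕ 0x66 = 0x74

74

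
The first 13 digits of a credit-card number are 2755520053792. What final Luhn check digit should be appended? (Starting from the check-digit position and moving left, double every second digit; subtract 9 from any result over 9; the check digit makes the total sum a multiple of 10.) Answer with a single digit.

Partial digits right→left: 2 9 7 3 5 0 0 2 5 5 5 7 2
Double every second digit counting from the check-digit position (so the 1st, 3rd, 5th, ... of the partial from the right).
  doubled (with −9 where >9): 4 5 1 0 1 1 4 → sum 16
  kept as-is: 9 3 0 2 5 7 → sum 26
Total = 16 + 26 = 42.
Check digit = (10 − (42 mod 10)) mod 10 = 8.

8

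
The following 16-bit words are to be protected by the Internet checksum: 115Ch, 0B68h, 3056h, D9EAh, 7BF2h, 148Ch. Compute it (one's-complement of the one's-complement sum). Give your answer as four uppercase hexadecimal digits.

487C

One's-complement addition (fold any carry out of bit 15 back into bit 0):
  0x115C + 0x0B68 = 0x01CC4
  0x1CC4 + 0x3056 = 0x04D1A
  0x4D1A + 0xD9EA = 0x12704 → wrap carry → 0x2705
  0x2705 + 0x7BF2 = 0x0A2F7
  0xA2F7 + 0x148C = 0x0B783
One's-complement sum = 0xB783.
Checksum = ~0xB783 & 0xFFFF = 0x487C.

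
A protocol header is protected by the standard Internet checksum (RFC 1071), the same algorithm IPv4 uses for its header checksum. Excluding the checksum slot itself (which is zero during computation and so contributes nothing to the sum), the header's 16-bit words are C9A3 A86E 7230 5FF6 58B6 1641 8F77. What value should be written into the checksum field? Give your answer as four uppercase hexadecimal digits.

One's-complement addition (fold any carry out of bit 15 back into bit 0):
  0xC9A3 + 0xA86E = 0x17211 → wrap carry → 0x7212
  0x7212 + 0x7230 = 0x0E442
  0xE442 + 0x5FF6 = 0x14438 → wrap carry → 0x4439
  0x4439 + 0x58B6 = 0x09CEF
  0x9CEF + 0x1641 = 0x0B330
  0xB330 + 0x8F77 = 0x142A7 → wrap carry → 0x42A8
One's-complement sum = 0x42A8.
Checksum = ~0x42A8 & 0xFFFF = 0xBD57.

BD57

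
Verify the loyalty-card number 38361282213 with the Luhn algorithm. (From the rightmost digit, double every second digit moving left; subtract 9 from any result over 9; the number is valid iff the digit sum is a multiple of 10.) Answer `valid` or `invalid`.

From the right, keep odd positions and double even positions (subtract 9 from any doubled value over 9):
  doubled (positions 2,4,...): 2 4 4 3 7 → sum 20
  kept (positions 1,3,...): 3 2 8 1 3 3 → sum 20
Total = 40.
40 mod 10 = 0, so the number is valid.

valid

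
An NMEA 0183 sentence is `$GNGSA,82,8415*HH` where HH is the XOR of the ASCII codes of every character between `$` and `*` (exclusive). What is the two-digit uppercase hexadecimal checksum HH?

5E

XOR the ASCII codes of the payload characters:
  'G' = 0x47 → acc = 0x47
  'N' = 0x4E → acc = 0x09
  'G' = 0x47 → acc = 0x4E
  'S' = 0x53 → acc = 0x1D
  'A' = 0x41 → acc = 0x5C
  ',' = 0x2C → acc = 0x70
  '8' = 0x38 → acc = 0x48
  '2' = 0x32 → acc = 0x7A
  ',' = 0x2C → acc = 0x56
  '8' = 0x38 → acc = 0x6E
  '4' = 0x34 → acc = 0x5A
  '1' = 0x31 → acc = 0x6B
  '5' = 0x35 → acc = 0x5E
Checksum = 0x5E.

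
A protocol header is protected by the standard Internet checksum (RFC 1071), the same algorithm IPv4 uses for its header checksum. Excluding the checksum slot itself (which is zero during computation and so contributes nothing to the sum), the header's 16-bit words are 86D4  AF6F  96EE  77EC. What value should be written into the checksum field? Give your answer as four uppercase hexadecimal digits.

One's-complement addition (fold any carry out of bit 15 back into bit 0):
  0x86D4 + 0xAF6F = 0x13643 → wrap carry → 0x3644
  0x3644 + 0x96EE = 0x0CD32
  0xCD32 + 0x77EC = 0x1451E → wrap carry → 0x451F
One's-complement sum = 0x451F.
Checksum = ~0x451F & 0xFFFF = 0xBAE0.

BAE0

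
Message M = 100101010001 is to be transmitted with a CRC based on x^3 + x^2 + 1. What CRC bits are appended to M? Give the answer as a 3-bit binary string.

Append 3 zeros: 100101010001000. Divide by 1101 (XOR where the leading bit is 1):
  pos 0: 1001 XOR 1101 = 0100
  pos 1: 1000 XOR 1101 = 0101
  pos 2: 1011 XOR 1101 = 0110
  pos 3: 1100 XOR 1101 = 0001
  pos 6: 1100 XOR 1101 = 0001
  pos 9: 1010 XOR 1101 = 0111
  pos 10: 1110 XOR 1101 = 0011
Remainder (last 3 bits) = 110. This is the CRC / FCS.

110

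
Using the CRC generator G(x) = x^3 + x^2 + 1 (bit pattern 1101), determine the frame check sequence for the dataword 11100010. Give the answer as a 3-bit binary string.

100

Append 3 zeros: 11100010000. Divide by 1101 (XOR where the leading bit is 1):
  pos 0: 1110 XOR 1101 = 0011
  pos 2: 1100 XOR 1101 = 0001
  pos 5: 1100 XOR 1101 = 0001
Remainder (last 3 bits) = 100. This is the CRC / FCS.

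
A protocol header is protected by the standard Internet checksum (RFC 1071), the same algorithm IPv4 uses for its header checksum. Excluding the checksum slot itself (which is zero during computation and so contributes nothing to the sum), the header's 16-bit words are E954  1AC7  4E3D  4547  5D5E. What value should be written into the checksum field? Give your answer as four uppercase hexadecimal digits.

One's-complement addition (fold any carry out of bit 15 back into bit 0):
  0xE954 + 0x1AC7 = 0x1041B → wrap carry → 0x041C
  0x041C + 0x4E3D = 0x05259
  0x5259 + 0x4547 = 0x097A0
  0x97A0 + 0x5D5E = 0x0F4FE
One's-complement sum = 0xF4FE.
Checksum = ~0xF4FE & 0xFFFF = 0x0B01.

0B01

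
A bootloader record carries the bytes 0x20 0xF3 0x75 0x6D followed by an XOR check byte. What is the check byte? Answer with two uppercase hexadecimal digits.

XOR the bytes together:
  start with 0x20
  0x20 ⊕ 0xF3 = 0xD3
  0xD3 ⊕ 0x75 = 0xA6
  0xA6 ⊕ 0x6D = 0xCB

CB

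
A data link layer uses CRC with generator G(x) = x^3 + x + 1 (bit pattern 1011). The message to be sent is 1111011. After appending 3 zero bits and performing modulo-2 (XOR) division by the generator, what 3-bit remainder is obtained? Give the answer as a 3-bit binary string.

Append 3 zeros: 1111011000. Divide by 1011 (XOR where the leading bit is 1):
  pos 0: 1111 XOR 1011 = 0100
  pos 1: 1000 XOR 1011 = 0011
  pos 3: 1111 XOR 1011 = 0100
  pos 4: 1000 XOR 1011 = 0011
  pos 6: 1100 XOR 1011 = 0111
Remainder (last 3 bits) = 111. This is the CRC / FCS.

111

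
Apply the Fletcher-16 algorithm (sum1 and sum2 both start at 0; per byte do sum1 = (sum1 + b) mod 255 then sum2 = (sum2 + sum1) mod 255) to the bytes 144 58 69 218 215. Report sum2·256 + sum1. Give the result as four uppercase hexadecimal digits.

Running sums (mod 255):
  after byte 0 (144): sum1=144, sum2=144
  after byte 1 (58): sum1=202, sum2=91
  after byte 2 (69): sum1=16, sum2=107
  after byte 3 (218): sum1=234, sum2=86
  after byte 4 (215): sum1=194, sum2=25
Checksum = sum2·256 + sum1 = 25·256 + 194 = 6594 = 0x19C2.

19C2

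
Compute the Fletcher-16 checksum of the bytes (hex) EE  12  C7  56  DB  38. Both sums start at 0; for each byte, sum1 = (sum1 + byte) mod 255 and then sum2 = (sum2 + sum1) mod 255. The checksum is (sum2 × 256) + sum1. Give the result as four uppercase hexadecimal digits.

Running sums (mod 255):
  after byte 0 (EE): sum1=238, sum2=238
  after byte 1 (12): sum1=1, sum2=239
  after byte 2 (C7): sum1=200, sum2=184
  after byte 3 (56): sum1=31, sum2=215
  after byte 4 (DB): sum1=250, sum2=210
  after byte 5 (38): sum1=51, sum2=6
Checksum = sum2·256 + sum1 = 6·256 + 51 = 1587 = 0x0633.

0633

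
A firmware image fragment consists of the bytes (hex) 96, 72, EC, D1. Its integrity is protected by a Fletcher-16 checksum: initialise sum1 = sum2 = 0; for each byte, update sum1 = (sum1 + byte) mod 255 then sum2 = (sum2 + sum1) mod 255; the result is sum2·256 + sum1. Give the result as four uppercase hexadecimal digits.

5DC7

Running sums (mod 255):
  after byte 0 (96): sum1=150, sum2=150
  after byte 1 (72): sum1=9, sum2=159
  after byte 2 (EC): sum1=245, sum2=149
  after byte 3 (D1): sum1=199, sum2=93
Checksum = sum2·256 + sum1 = 93·256 + 199 = 24007 = 0x5DC7.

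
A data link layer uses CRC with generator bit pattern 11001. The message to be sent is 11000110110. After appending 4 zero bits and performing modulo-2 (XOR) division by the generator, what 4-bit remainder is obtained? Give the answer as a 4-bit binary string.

0101

Append 4 zeros: 110001101100000. Divide by 11001 (XOR where the leading bit is 1):
  pos 0: 11000 XOR 11001 = 00001
  pos 4: 11101 XOR 11001 = 00100
  pos 6: 10010 XOR 11001 = 01011
  pos 7: 10110 XOR 11001 = 01111
  pos 8: 11110 XOR 11001 = 00111
  pos 10: 11100 XOR 11001 = 00101
Remainder (last 4 bits) = 0101. This is the CRC / FCS.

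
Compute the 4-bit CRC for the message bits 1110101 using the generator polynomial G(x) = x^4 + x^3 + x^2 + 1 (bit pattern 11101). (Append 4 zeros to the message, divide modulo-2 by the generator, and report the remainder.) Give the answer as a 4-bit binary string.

Append 4 zeros: 11101010000. Divide by 11101 (XOR where the leading bit is 1):
  pos 0: 11101 XOR 11101 = 00000
  pos 6: 10000 XOR 11101 = 01101
Remainder (last 4 bits) = 1101. This is the CRC / FCS.

1101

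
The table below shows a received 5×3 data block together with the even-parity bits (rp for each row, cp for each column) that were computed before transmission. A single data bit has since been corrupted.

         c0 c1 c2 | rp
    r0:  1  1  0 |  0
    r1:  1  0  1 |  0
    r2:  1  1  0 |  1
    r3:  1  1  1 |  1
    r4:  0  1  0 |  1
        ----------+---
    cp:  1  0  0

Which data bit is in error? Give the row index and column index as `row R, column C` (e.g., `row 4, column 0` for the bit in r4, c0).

Recompute each row's even parity and compare to rp:
  r0: data parity 0, sent rp 0 → ok
  r1: data parity 0, sent rp 0 → ok
  r2: data parity 0, sent rp 1 → mismatch
  r3: data parity 1, sent rp 1 → ok
  r4: data parity 1, sent rp 1 → ok
Recompute each column's even parity and compare to cp:
  c0: data parity 0, sent cp 1 → mismatch
  c1: data parity 0, sent cp 0 → ok
  c2: data parity 0, sent cp 0 → ok
Exactly one row (r2) and one column (c0) fail → the flipped bit is at their intersection.

row 2, column 0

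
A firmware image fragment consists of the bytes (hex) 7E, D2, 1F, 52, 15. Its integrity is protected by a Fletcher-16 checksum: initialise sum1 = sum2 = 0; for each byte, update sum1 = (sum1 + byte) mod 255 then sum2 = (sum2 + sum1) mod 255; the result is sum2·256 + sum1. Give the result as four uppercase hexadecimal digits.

Running sums (mod 255):
  after byte 0 (7E): sum1=126, sum2=126
  after byte 1 (D2): sum1=81, sum2=207
  after byte 2 (1F): sum1=112, sum2=64
  after byte 3 (52): sum1=194, sum2=3
  after byte 4 (15): sum1=215, sum2=218
Checksum = sum2·256 + sum1 = 218·256 + 215 = 56023 = 0xDAD7.

DAD7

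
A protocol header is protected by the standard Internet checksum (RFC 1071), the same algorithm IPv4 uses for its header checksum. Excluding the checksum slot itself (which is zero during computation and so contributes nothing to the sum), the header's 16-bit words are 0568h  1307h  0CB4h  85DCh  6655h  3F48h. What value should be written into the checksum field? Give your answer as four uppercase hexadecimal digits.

One's-complement addition (fold any carry out of bit 15 back into bit 0):
  0x0568 + 0x1307 = 0x0186F
  0x186F + 0x0CB4 = 0x02523
  0x2523 + 0x85DC = 0x0AAFF
  0xAAFF + 0x6655 = 0x11154 → wrap carry → 0x1155
  0x1155 + 0x3F48 = 0x0509D
One's-complement sum = 0x509D.
Checksum = ~0x509D & 0xFFFF = 0xAF62.

AF62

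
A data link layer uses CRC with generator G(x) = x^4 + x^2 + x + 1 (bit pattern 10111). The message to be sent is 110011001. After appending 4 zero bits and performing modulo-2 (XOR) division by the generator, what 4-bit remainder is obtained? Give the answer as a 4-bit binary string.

1101

Append 4 zeros: 1100110010000. Divide by 10111 (XOR where the leading bit is 1):
  pos 0: 11001 XOR 10111 = 01110
  pos 1: 11101 XOR 10111 = 01010
  pos 2: 10100 XOR 10111 = 00011
  pos 5: 11010 XOR 10111 = 01101
  pos 6: 11010 XOR 10111 = 01101
  pos 7: 11010 XOR 10111 = 01101
  pos 8: 11010 XOR 10111 = 01101
Remainder (last 4 bits) = 1101. This is the CRC / FCS.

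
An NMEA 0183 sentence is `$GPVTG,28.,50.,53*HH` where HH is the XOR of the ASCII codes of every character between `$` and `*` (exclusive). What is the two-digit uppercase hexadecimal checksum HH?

XOR the ASCII codes of the payload characters:
  'G' = 0x47 → acc = 0x47
  'P' = 0x50 → acc = 0x17
  'V' = 0x56 → acc = 0x41
  'T' = 0x54 → acc = 0x15
  'G' = 0x47 → acc = 0x52
  ',' = 0x2C → acc = 0x7E
  '2' = 0x32 → acc = 0x4C
  '8' = 0x38 → acc = 0x74
  '.' = 0x2E → acc = 0x5A
  ',' = 0x2C → acc = 0x76
  '5' = 0x35 → acc = 0x43
  '0' = 0x30 → acc = 0x73
  '.' = 0x2E → acc = 0x5D
  ',' = 0x2C → acc = 0x71
  '5' = 0x35 → acc = 0x44
  '3' = 0x33 → acc = 0x77
Checksum = 0x77.

77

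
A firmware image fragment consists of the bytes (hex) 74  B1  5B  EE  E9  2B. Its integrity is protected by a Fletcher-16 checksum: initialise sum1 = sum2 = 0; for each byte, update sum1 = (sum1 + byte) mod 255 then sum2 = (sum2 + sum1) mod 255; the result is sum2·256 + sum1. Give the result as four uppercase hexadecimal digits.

6C85

Running sums (mod 255):
  after byte 0 (74): sum1=116, sum2=116
  after byte 1 (B1): sum1=38, sum2=154
  after byte 2 (5B): sum1=129, sum2=28
  after byte 3 (EE): sum1=112, sum2=140
  after byte 4 (E9): sum1=90, sum2=230
  after byte 5 (2B): sum1=133, sum2=108
Checksum = sum2·256 + sum1 = 108·256 + 133 = 27781 = 0x6C85.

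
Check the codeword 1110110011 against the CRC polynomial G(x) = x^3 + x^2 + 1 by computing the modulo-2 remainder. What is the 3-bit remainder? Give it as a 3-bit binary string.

000

Modulo-2 division of 1110110011 by 1101:
  pos 0: 1110 XOR 1101 = 0011
  pos 2: 1111 XOR 1101 = 0010
  pos 4: 1000 XOR 1101 = 0101
  pos 5: 1011 XOR 1101 = 0110
  pos 6: 1101 XOR 1101 = 0000
Remainder = 000 (zero — the frame passes the CRC check).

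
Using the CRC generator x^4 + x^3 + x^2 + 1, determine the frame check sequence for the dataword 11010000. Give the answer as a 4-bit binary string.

0111

Append 4 zeros: 110100000000. Divide by 11101 (XOR where the leading bit is 1):
  pos 0: 11010 XOR 11101 = 00111
  pos 2: 11100 XOR 11101 = 00001
  pos 6: 10000 XOR 11101 = 01101
  pos 7: 11010 XOR 11101 = 00111
Remainder (last 4 bits) = 0111. This is the CRC / FCS.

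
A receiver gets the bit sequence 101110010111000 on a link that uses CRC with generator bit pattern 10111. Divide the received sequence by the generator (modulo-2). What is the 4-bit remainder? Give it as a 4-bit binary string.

0000

Modulo-2 division of 101110010111000 by 10111:
  pos 0: 10111 XOR 10111 = 00000
  pos 7: 10111 XOR 10111 = 00000
Remainder = 0000 (zero — the frame passes the CRC check).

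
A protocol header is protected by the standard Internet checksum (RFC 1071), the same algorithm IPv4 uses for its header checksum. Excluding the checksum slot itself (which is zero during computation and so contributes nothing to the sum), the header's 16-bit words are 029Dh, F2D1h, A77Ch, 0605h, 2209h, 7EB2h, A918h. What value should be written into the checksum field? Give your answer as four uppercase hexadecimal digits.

133B

One's-complement addition (fold any carry out of bit 15 back into bit 0):
  0x029D + 0xF2D1 = 0x0F56E
  0xF56E + 0xA77C = 0x19CEA → wrap carry → 0x9CEB
  0x9CEB + 0x0605 = 0x0A2F0
  0xA2F0 + 0x2209 = 0x0C4F9
  0xC4F9 + 0x7EB2 = 0x143AB → wrap carry → 0x43AC
  0x43AC + 0xA918 = 0x0ECC4
One's-complement sum = 0xECC4.
Checksum = ~0xECC4 & 0xFFFF = 0x133B.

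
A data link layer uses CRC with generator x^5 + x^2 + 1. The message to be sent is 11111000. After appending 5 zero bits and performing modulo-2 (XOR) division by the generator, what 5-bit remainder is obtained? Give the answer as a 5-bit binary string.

Append 5 zeros: 1111100000000. Divide by 100101 (XOR where the leading bit is 1):
  pos 0: 111110 XOR 100101 = 011011
  pos 1: 110110 XOR 100101 = 010011
  pos 2: 100110 XOR 100101 = 000011
  pos 6: 110000 XOR 100101 = 010101
  pos 7: 101010 XOR 100101 = 001111
Remainder (last 5 bits) = 01111. This is the CRC / FCS.

01111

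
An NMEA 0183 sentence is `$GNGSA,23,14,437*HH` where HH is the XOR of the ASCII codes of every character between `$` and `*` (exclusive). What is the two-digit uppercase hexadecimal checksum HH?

44

XOR the ASCII codes of the payload characters:
  'G' = 0x47 → acc = 0x47
  'N' = 0x4E → acc = 0x09
  'G' = 0x47 → acc = 0x4E
  'S' = 0x53 → acc = 0x1D
  'A' = 0x41 → acc = 0x5C
  ',' = 0x2C → acc = 0x70
  '2' = 0x32 → acc = 0x42
  '3' = 0x33 → acc = 0x71
  ',' = 0x2C → acc = 0x5D
  '1' = 0x31 → acc = 0x6C
  '4' = 0x34 → acc = 0x58
  ',' = 0x2C → acc = 0x74
  '4' = 0x34 → acc = 0x40
  '3' = 0x33 → acc = 0x73
  '7' = 0x37 → acc = 0x44
Checksum = 0x44.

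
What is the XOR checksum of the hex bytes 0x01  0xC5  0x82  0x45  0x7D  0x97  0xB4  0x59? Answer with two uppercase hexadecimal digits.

04

XOR the bytes together:
  start with 0x01
  0x01 ⊕ 0xC5 = 0xC4
  0xC4 ⊕ 0x82 = 0x46
  0x46 ⊕ 0x45 = 0x03
  0x03 ⊕ 0x7D = 0x7E
  0x7E ⊕ 0x97 = 0xE9
  0xE9 ⊕ 0xB4 = 0x5D
  0x5D ⊕ 0x59 = 0x04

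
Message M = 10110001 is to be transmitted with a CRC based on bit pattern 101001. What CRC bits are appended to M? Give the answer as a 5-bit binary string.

11001

Append 5 zeros: 1011000100000. Divide by 101001 (XOR where the leading bit is 1):
  pos 0: 101100 XOR 101001 = 000101
  pos 3: 101010 XOR 101001 = 000011
  pos 7: 110000 XOR 101001 = 011001
Remainder (last 5 bits) = 11001. This is the CRC / FCS.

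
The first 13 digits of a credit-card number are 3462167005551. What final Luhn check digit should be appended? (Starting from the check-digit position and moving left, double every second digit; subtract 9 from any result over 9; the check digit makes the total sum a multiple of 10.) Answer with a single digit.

Partial digits right→left: 1 5 5 5 0 0 7 6 1 2 6 4 3
Double every second digit counting from the check-digit position (so the 1st, 3rd, 5th, ... of the partial from the right).
  doubled (with −9 where >9): 2 1 0 5 2 3 6 → sum 19
  kept as-is: 5 5 0 6 2 4 → sum 22
Total = 19 + 22 = 41.
Check digit = (10 − (41 mod 10)) mod 10 = 9.

9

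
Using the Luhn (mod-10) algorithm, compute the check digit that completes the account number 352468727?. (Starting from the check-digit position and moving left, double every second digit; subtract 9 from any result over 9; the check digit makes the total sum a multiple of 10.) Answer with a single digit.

8

Partial digits right→left: 7 2 7 8 6 4 2 5 3
Double every second digit counting from the check-digit position (so the 1st, 3rd, 5th, ... of the partial from the right).
  doubled (with −9 where >9): 5 5 3 4 6 → sum 23
  kept as-is: 2 8 4 5 → sum 19
Total = 23 + 19 = 42.
Check digit = (10 − (42 mod 10)) mod 10 = 8.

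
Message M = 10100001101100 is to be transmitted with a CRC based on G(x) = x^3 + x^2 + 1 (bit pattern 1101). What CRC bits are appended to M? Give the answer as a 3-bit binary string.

Append 3 zeros: 10100001101100000. Divide by 1101 (XOR where the leading bit is 1):
  pos 0: 1010 XOR 1101 = 0111
  pos 1: 1110 XOR 1101 = 0011
  pos 3: 1100 XOR 1101 = 0001
  pos 6: 1110 XOR 1101 = 0011
  pos 8: 1111 XOR 1101 = 0010
  pos 10: 1000 XOR 1101 = 0101
  pos 11: 1010 XOR 1101 = 0111
  pos 12: 1110 XOR 1101 = 0011
Remainder (last 3 bits) = 110. This is the CRC / FCS.

110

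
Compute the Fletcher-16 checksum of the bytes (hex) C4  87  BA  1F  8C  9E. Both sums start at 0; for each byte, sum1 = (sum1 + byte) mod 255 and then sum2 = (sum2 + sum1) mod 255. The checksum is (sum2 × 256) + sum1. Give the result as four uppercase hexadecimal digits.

Running sums (mod 255):
  after byte 0 (C4): sum1=196, sum2=196
  after byte 1 (87): sum1=76, sum2=17
  after byte 2 (BA): sum1=7, sum2=24
  after byte 3 (1F): sum1=38, sum2=62
  after byte 4 (8C): sum1=178, sum2=240
  after byte 5 (9E): sum1=81, sum2=66
Checksum = sum2·256 + sum1 = 66·256 + 81 = 16977 = 0x4251.

4251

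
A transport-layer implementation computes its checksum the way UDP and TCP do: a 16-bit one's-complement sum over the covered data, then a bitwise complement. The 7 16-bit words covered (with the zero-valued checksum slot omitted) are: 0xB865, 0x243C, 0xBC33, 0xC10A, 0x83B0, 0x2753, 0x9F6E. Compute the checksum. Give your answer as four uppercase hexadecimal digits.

One's-complement addition (fold any carry out of bit 15 back into bit 0):
  0xB865 + 0x243C = 0x0DCA1
  0xDCA1 + 0xBC33 = 0x198D4 → wrap carry → 0x98D5
  0x98D5 + 0xC10A = 0x159DF → wrap carry → 0x59E0
  0x59E0 + 0x83B0 = 0x0DD90
  0xDD90 + 0x2753 = 0x104E3 → wrap carry → 0x04E4
  0x04E4 + 0x9F6E = 0x0A452
One's-complement sum = 0xA452.
Checksum = ~0xA452 & 0xFFFF = 0x5BAD.

5BAD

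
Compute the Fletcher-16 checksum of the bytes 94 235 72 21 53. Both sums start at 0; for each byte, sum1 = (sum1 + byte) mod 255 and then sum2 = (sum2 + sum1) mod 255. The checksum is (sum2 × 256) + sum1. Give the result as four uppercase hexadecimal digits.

Running sums (mod 255):
  after byte 0 (94): sum1=94, sum2=94
  after byte 1 (235): sum1=74, sum2=168
  after byte 2 (72): sum1=146, sum2=59
  after byte 3 (21): sum1=167, sum2=226
  after byte 4 (53): sum1=220, sum2=191
Checksum = sum2·256 + sum1 = 191·256 + 220 = 49116 = 0xBFDC.

BFDC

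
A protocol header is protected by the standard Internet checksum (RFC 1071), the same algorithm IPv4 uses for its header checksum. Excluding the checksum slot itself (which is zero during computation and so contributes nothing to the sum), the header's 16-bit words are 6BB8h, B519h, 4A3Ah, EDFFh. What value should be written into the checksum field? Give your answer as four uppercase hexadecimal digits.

A6F3

One's-complement addition (fold any carry out of bit 15 back into bit 0):
  0x6BB8 + 0xB519 = 0x120D1 → wrap carry → 0x20D2
  0x20D2 + 0x4A3A = 0x06B0C
  0x6B0C + 0xEDFF = 0x1590B → wrap carry → 0x590C
One's-complement sum = 0x590C.
Checksum = ~0x590C & 0xFFFF = 0xA6F3.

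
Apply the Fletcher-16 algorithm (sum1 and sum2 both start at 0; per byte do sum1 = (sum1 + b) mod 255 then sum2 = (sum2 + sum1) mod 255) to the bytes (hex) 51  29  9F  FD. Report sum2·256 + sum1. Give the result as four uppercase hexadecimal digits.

Running sums (mod 255):
  after byte 0 (51): sum1=81, sum2=81
  after byte 1 (29): sum1=122, sum2=203
  after byte 2 (9F): sum1=26, sum2=229
  after byte 3 (FD): sum1=24, sum2=253
Checksum = sum2·256 + sum1 = 253·256 + 24 = 64792 = 0xFD18.

FD18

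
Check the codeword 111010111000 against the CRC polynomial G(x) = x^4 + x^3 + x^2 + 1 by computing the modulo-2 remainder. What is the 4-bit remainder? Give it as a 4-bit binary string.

0010

Modulo-2 division of 111010111000 by 11101:
  pos 0: 11101 XOR 11101 = 00000
  pos 6: 11100 XOR 11101 = 00001
Remainder = 0010 (nonzero — an error is detected).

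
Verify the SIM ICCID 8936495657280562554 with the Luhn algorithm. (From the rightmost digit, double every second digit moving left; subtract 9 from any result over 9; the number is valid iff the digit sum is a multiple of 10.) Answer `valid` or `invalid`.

invalid

From the right, keep odd positions and double even positions (subtract 9 from any doubled value over 9):
  doubled (positions 2,4,...): 1 4 1 7 5 3 9 3 9 → sum 42
  kept (positions 1,3,...): 4 5 6 0 2 5 5 4 3 8 → sum 42
Total = 84.
84 mod 10 = 4, so the number is invalid.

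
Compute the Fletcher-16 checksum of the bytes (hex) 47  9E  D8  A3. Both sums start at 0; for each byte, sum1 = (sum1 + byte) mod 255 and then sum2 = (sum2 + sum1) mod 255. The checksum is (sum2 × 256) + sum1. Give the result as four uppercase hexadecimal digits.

Running sums (mod 255):
  after byte 0 (47): sum1=71, sum2=71
  after byte 1 (9E): sum1=229, sum2=45
  after byte 2 (D8): sum1=190, sum2=235
  after byte 3 (A3): sum1=98, sum2=78
Checksum = sum2·256 + sum1 = 78·256 + 98 = 20066 = 0x4E62.

4E62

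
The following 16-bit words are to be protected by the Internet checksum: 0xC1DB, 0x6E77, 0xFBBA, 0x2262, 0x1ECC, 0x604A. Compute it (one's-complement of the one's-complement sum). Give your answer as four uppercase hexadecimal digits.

One's-complement addition (fold any carry out of bit 15 back into bit 0):
  0xC1DB + 0x6E77 = 0x13052 → wrap carry → 0x3053
  0x3053 + 0xFBBA = 0x12C0D → wrap carry → 0x2C0E
  0x2C0E + 0x2262 = 0x04E70
  0x4E70 + 0x1ECC = 0x06D3C
  0x6D3C + 0x604A = 0x0CD86
One's-complement sum = 0xCD86.
Checksum = ~0xCD86 & 0xFFFF = 0x3279.

3279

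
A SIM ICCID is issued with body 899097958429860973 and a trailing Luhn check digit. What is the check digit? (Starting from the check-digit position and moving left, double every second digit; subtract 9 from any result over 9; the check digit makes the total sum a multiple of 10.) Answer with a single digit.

Partial digits right→left: 3 7 9 0 6 8 9 2 4 8 5 9 7 9 0 9 9 8
Double every second digit counting from the check-digit position (so the 1st, 3rd, 5th, ... of the partial from the right).
  doubled (with −9 where >9): 6 9 3 9 8 1 5 0 9 → sum 50
  kept as-is: 7 0 8 2 8 9 9 9 8 → sum 60
Total = 50 + 60 = 110.
Check digit = (10 − (110 mod 10)) mod 10 = 0.

0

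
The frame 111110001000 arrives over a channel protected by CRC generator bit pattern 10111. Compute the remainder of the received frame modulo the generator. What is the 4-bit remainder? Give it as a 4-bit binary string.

Modulo-2 division of 111110001000 by 10111:
  pos 0: 11111 XOR 10111 = 01000
  pos 1: 10000 XOR 10111 = 00111
  pos 3: 11100 XOR 10111 = 01011
  pos 4: 10111 XOR 10111 = 00000
Remainder = 0000 (zero — the frame passes the CRC check).

0000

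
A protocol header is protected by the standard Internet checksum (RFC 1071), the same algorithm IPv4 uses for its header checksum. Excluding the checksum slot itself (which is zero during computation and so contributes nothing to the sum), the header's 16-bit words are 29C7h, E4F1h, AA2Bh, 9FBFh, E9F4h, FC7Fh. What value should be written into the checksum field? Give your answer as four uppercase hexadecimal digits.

One's-complement addition (fold any carry out of bit 15 back into bit 0):
  0x29C7 + 0xE4F1 = 0x10EB8 → wrap carry → 0x0EB9
  0x0EB9 + 0xAA2B = 0x0B8E4
  0xB8E4 + 0x9FBF = 0x158A3 → wrap carry → 0x58A4
  0x58A4 + 0xE9F4 = 0x14298 → wrap carry → 0x4299
  0x4299 + 0xFC7F = 0x13F18 → wrap carry → 0x3F19
One's-complement sum = 0x3F19.
Checksum = ~0x3F19 & 0xFFFF = 0xC0E6.

C0E6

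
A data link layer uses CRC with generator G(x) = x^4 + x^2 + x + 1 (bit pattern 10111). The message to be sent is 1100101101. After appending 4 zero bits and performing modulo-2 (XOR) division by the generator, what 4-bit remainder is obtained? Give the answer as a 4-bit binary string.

Append 4 zeros: 11001011010000. Divide by 10111 (XOR where the leading bit is 1):
  pos 0: 11001 XOR 10111 = 01110
  pos 1: 11100 XOR 10111 = 01011
  pos 2: 10111 XOR 10111 = 00000
  pos 7: 10100 XOR 10111 = 00011
Remainder (last 4 bits) = 1100. This is the CRC / FCS.

1100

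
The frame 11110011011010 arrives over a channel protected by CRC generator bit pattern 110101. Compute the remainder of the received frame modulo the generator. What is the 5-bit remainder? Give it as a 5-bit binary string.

10110

Modulo-2 division of 11110011011010 by 110101:
  pos 0: 111100 XOR 110101 = 001001
  pos 2: 100111 XOR 110101 = 010010
  pos 3: 100100 XOR 110101 = 010001
  pos 4: 100011 XOR 110101 = 010110
  pos 5: 101101 XOR 110101 = 011000
  pos 6: 110000 XOR 110101 = 000101
Remainder = 10110 (nonzero — an error is detected).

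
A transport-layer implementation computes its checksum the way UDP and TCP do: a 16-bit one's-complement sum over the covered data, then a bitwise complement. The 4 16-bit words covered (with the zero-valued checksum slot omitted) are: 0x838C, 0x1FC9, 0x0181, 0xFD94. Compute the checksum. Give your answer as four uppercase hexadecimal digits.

5D94

One's-complement addition (fold any carry out of bit 15 back into bit 0):
  0x838C + 0x1FC9 = 0x0A355
  0xA355 + 0x0181 = 0x0A4D6
  0xA4D6 + 0xFD94 = 0x1A26A → wrap carry → 0xA26B
One's-complement sum = 0xA26B.
Checksum = ~0xA26B & 0xFFFF = 0x5D94.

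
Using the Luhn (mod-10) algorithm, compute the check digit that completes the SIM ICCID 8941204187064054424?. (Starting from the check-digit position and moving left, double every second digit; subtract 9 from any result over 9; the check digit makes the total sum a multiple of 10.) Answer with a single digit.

1

Partial digits right→left: 4 2 4 4 5 0 4 6 0 7 8 1 4 0 2 1 4 9 8
Double every second digit counting from the check-digit position (so the 1st, 3rd, 5th, ... of the partial from the right).
  doubled (with −9 where >9): 8 8 1 8 0 7 8 4 8 7 → sum 59
  kept as-is: 2 4 0 6 7 1 0 1 9 → sum 30
Total = 59 + 30 = 89.
Check digit = (10 − (89 mod 10)) mod 10 = 1.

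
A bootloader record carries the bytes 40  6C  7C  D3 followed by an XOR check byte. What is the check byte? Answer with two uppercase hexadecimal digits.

83

XOR the bytes together:
  start with 0x40
  0x40 ⊕ 0x6C = 0x2C
  0x2C ⊕ 0x7C = 0x50
  0x50 ⊕ 0xD3 = 0x83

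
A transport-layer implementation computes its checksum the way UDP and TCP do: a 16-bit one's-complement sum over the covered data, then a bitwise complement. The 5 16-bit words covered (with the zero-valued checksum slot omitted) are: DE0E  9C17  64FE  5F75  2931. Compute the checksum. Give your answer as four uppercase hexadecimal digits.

9834

One's-complement addition (fold any carry out of bit 15 back into bit 0):
  0xDE0E + 0x9C17 = 0x17A25 → wrap carry → 0x7A26
  0x7A26 + 0x64FE = 0x0DF24
  0xDF24 + 0x5F75 = 0x13E99 → wrap carry → 0x3E9A
  0x3E9A + 0x2931 = 0x067CB
One's-complement sum = 0x67CB.
Checksum = ~0x67CB & 0xFFFF = 0x9834.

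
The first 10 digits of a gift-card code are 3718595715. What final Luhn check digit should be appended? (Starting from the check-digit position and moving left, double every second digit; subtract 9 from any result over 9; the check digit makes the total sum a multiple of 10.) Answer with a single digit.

8

Partial digits right→left: 5 1 7 5 9 5 8 1 7 3
Double every second digit counting from the check-digit position (so the 1st, 3rd, 5th, ... of the partial from the right).
  doubled (with −9 where >9): 1 5 9 7 5 → sum 27
  kept as-is: 1 5 5 1 3 → sum 15
Total = 27 + 15 = 42.
Check digit = (10 − (42 mod 10)) mod 10 = 8.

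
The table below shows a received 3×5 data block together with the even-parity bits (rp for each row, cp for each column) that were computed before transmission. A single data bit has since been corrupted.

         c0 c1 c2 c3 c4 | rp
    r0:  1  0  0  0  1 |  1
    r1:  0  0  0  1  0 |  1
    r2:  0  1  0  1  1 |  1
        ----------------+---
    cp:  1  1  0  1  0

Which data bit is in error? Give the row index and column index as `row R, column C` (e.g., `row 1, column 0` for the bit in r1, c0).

Recompute each row's even parity and compare to rp:
  r0: data parity 0, sent rp 1 → mismatch
  r1: data parity 1, sent rp 1 → ok
  r2: data parity 1, sent rp 1 → ok
Recompute each column's even parity and compare to cp:
  c0: data parity 1, sent cp 1 → ok
  c1: data parity 1, sent cp 1 → ok
  c2: data parity 0, sent cp 0 → ok
  c3: data parity 0, sent cp 1 → mismatch
  c4: data parity 0, sent cp 0 → ok
Exactly one row (r0) and one column (c3) fail → the flipped bit is at their intersection.

row 0, column 3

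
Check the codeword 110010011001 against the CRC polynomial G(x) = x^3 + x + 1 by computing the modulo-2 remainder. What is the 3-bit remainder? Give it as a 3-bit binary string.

Modulo-2 division of 110010011001 by 1011:
  pos 0: 1100 XOR 1011 = 0111
  pos 1: 1111 XOR 1011 = 0100
  pos 2: 1000 XOR 1011 = 0011
  pos 4: 1101 XOR 1011 = 0110
  pos 5: 1101 XOR 1011 = 0110
  pos 6: 1100 XOR 1011 = 0111
  pos 7: 1110 XOR 1011 = 0101
  pos 8: 1011 XOR 1011 = 0000
Remainder = 000 (zero — the frame passes the CRC check).

000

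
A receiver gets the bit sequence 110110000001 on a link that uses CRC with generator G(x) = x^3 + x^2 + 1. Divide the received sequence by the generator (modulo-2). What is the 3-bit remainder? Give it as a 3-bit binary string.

000

Modulo-2 division of 110110000001 by 1101:
  pos 0: 1101 XOR 1101 = 0000
  pos 4: 1000 XOR 1101 = 0101
  pos 5: 1010 XOR 1101 = 0111
  pos 6: 1110 XOR 1101 = 0011
  pos 8: 1101 XOR 1101 = 0000
Remainder = 000 (zero — the frame passes the CRC check).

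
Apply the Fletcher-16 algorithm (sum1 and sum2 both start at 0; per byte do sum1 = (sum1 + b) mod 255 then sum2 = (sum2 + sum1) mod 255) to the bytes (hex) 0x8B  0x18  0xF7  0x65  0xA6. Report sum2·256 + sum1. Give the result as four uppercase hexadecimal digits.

73A7

Running sums (mod 255):
  after byte 0 (0x8B): sum1=139, sum2=139
  after byte 1 (0x18): sum1=163, sum2=47
  after byte 2 (0xF7): sum1=155, sum2=202
  after byte 3 (0x65): sum1=1, sum2=203
  after byte 4 (0xA6): sum1=167, sum2=115
Checksum = sum2·256 + sum1 = 115·256 + 167 = 29607 = 0x73A7.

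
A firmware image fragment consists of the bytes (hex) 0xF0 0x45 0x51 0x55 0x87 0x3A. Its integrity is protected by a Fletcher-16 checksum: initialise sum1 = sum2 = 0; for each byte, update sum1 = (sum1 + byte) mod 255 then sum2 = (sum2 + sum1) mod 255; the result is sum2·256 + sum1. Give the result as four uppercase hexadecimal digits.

Running sums (mod 255):
  after byte 0 (0xF0): sum1=240, sum2=240
  after byte 1 (0x45): sum1=54, sum2=39
  after byte 2 (0x51): sum1=135, sum2=174
  after byte 3 (0x55): sum1=220, sum2=139
  after byte 4 (0x87): sum1=100, sum2=239
  after byte 5 (0x3A): sum1=158, sum2=142
Checksum = sum2·256 + sum1 = 142·256 + 158 = 36510 = 0x8E9E.

8E9E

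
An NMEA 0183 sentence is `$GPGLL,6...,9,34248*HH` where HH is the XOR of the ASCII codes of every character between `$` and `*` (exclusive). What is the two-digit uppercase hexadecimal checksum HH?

XOR the ASCII codes of the payload characters:
  'G' = 0x47 → acc = 0x47
  'P' = 0x50 → acc = 0x17
  'G' = 0x47 → acc = 0x50
  'L' = 0x4C → acc = 0x1C
  'L' = 0x4C → acc = 0x50
  ',' = 0x2C → acc = 0x7C
  '6' = 0x36 → acc = 0x4A
  '.' = 0x2E → acc = 0x64
  '.' = 0x2E → acc = 0x4A
  '.' = 0x2E → acc = 0x64
  ',' = 0x2C → acc = 0x48
  '9' = 0x39 → acc = 0x71
  ',' = 0x2C → acc = 0x5D
  '3' = 0x33 → acc = 0x6E
  '4' = 0x34 → acc = 0x5A
  '2' = 0x32 → acc = 0x68
  '4' = 0x34 → acc = 0x5C
  '8' = 0x38 → acc = 0x64
Checksum = 0x64.

64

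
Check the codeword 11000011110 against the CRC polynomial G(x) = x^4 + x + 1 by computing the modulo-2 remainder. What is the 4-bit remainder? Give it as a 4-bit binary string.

0000

Modulo-2 division of 11000011110 by 10011:
  pos 0: 11000 XOR 10011 = 01011
  pos 1: 10110 XOR 10011 = 00101
  pos 3: 10111 XOR 10011 = 00100
  pos 5: 10011 XOR 10011 = 00000
Remainder = 0000 (zero — the frame passes the CRC check).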